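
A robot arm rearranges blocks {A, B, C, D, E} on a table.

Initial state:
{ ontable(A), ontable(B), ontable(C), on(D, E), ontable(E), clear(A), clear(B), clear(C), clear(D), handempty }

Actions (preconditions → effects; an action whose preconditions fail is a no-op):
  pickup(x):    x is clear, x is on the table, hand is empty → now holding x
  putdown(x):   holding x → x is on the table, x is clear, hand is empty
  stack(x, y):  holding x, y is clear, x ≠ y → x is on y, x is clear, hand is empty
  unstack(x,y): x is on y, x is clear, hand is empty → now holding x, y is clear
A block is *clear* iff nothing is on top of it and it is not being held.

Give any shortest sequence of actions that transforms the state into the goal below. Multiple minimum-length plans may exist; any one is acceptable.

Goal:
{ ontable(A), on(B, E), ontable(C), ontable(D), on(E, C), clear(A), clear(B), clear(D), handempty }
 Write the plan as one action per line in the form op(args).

step 1 (unstack(D, E)): towers=[A; B; C; E] holding=D
step 2 (putdown(D)): towers=[A; B; C; D; E] holding=-
step 3 (pickup(E)): towers=[A; B; C; D] holding=E
step 4 (stack(E, C)): towers=[A; B; C/E; D] holding=-
step 5 (pickup(B)): towers=[A; C/E; D] holding=B
step 6 (stack(B, E)): towers=[A; C/E/B; D] holding=-
goal check: towers=[A; C/E/B; D] holding=- — reached (length 6, optimal by BFS)

unstack(D, E)
putdown(D)
pickup(E)
stack(E, C)
pickup(B)
stack(B, E)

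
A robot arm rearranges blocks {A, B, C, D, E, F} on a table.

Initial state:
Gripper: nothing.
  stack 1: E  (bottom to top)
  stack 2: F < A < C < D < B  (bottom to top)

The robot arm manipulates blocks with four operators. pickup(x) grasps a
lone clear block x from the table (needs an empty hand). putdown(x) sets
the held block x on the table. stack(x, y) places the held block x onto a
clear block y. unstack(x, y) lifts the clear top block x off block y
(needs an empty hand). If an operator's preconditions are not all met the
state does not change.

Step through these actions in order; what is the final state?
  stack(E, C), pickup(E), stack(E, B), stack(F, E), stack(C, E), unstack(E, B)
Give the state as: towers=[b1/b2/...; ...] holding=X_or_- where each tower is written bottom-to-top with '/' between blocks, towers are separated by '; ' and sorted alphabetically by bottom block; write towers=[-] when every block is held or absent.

step 1 (stack(E, C)) [no-op]: towers=[E; F/A/C/D/B] holding=-
step 2 (pickup(E)): towers=[F/A/C/D/B] holding=E
step 3 (stack(E, B)): towers=[F/A/C/D/B/E] holding=-
step 4 (stack(F, E)) [no-op]: towers=[F/A/C/D/B/E] holding=-
step 5 (stack(C, E)) [no-op]: towers=[F/A/C/D/B/E] holding=-
step 6 (unstack(E, B)): towers=[F/A/C/D/B] holding=E

towers=[F/A/C/D/B] holding=E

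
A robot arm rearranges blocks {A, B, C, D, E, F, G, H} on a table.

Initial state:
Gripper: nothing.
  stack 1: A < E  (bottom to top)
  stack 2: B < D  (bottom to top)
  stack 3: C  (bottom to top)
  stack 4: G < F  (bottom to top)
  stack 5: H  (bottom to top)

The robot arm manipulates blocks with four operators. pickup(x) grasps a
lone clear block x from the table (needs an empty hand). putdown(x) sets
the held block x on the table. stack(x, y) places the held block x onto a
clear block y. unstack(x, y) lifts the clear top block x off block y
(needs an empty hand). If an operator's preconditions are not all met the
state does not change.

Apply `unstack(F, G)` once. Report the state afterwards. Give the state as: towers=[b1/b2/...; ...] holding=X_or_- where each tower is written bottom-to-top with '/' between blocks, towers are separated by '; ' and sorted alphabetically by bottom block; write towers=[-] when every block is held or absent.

before: towers=[A/E; B/D; C; G/F; H] holding=-
pre[unstack(F, G)]: on(F,G) yes, clear(F) yes, handempty yes
all met → apply unstack(F, G)
after:  towers=[A/E; B/D; C; G; H] holding=F

towers=[A/E; B/D; C; G; H] holding=F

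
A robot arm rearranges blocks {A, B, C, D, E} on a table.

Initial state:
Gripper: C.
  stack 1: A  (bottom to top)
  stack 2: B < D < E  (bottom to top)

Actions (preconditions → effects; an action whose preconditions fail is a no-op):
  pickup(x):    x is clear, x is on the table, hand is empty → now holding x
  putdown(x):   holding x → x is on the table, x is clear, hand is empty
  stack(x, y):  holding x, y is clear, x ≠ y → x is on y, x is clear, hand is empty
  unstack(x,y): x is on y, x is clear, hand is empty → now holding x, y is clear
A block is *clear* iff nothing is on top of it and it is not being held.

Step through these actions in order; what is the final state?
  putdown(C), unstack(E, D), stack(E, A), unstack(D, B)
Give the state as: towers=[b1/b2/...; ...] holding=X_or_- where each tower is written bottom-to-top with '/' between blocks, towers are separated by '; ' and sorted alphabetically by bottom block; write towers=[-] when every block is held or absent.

step 1 (putdown(C)): towers=[A; B/D/E; C] holding=-
step 2 (unstack(E, D)): towers=[A; B/D; C] holding=E
step 3 (stack(E, A)): towers=[A/E; B/D; C] holding=-
step 4 (unstack(D, B)): towers=[A/E; B; C] holding=D

towers=[A/E; B; C] holding=D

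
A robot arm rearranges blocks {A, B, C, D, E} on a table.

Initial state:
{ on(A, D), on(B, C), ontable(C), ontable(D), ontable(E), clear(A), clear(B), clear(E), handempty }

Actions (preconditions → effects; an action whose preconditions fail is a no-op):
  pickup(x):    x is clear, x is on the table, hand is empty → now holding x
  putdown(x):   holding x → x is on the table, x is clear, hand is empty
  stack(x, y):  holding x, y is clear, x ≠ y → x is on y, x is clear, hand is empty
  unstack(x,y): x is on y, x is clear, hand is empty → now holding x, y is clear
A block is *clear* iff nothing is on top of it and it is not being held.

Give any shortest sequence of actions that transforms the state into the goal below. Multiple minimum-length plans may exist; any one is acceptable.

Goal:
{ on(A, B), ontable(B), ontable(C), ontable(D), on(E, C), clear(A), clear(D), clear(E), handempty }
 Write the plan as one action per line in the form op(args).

unstack(B, C)
putdown(B)
unstack(A, D)
stack(A, B)
pickup(E)
stack(E, C)

step 1 (unstack(B, C)): towers=[C; D/A; E] holding=B
step 2 (putdown(B)): towers=[B; C; D/A; E] holding=-
step 3 (unstack(A, D)): towers=[B; C; D; E] holding=A
step 4 (stack(A, B)): towers=[B/A; C; D; E] holding=-
step 5 (pickup(E)): towers=[B/A; C; D] holding=E
step 6 (stack(E, C)): towers=[B/A; C/E; D] holding=-
goal check: towers=[B/A; C/E; D] holding=- — reached (length 6, optimal by BFS)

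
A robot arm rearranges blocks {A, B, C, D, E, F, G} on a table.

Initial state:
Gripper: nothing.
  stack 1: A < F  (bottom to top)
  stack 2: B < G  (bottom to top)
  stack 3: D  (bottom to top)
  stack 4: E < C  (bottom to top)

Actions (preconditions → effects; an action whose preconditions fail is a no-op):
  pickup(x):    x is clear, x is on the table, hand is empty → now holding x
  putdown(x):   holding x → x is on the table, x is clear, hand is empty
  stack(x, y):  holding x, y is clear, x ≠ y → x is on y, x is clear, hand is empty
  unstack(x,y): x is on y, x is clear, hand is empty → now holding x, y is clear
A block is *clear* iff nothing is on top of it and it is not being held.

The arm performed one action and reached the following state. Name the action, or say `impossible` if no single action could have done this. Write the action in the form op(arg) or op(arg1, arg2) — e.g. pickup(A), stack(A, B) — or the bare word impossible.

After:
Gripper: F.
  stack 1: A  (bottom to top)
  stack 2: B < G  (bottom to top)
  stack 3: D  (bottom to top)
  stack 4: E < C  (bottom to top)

unstack(F, A)

target: towers=[A; B/G; D; E/C] holding=F
     unstack(F, A) → towers=[A; B/G; D; E/C] holding=F  ← match
     unstack(G, B) → towers=[A/F; B; D; E/C] holding=G
         pickup(D) → towers=[A/F; B/G; E/C] holding=D
     unstack(C, E) → towers=[A/F; B/G; D; E] holding=C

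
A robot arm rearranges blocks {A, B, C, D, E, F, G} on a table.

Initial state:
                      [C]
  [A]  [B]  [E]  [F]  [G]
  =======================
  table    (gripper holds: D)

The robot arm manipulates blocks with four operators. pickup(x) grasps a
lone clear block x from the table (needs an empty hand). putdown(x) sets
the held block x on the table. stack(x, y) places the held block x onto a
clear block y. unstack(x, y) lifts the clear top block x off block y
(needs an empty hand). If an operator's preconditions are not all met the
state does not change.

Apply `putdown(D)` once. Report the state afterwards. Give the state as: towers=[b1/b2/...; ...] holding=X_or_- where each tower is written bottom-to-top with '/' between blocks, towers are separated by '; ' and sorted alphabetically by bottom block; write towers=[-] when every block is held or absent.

towers=[A; B; D; E; F; G/C] holding=-

before: towers=[A; B; E; F; G/C] holding=D
pre[putdown(D)]: holding(D) ok
all met → apply putdown(D)
after:  towers=[A; B; D; E; F; G/C] holding=-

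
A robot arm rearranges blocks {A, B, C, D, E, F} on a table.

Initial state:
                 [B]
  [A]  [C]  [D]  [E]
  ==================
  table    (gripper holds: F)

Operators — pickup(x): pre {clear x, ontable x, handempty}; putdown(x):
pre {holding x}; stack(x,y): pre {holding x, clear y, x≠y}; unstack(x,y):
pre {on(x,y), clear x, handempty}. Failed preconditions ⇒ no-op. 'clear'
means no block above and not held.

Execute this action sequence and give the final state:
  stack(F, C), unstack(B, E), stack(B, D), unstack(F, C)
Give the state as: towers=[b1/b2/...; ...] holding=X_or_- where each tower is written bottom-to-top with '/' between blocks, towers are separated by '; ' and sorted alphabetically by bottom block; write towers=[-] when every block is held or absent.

step 1 (stack(F, C)): towers=[A; C/F; D; E/B] holding=-
step 2 (unstack(B, E)): towers=[A; C/F; D; E] holding=B
step 3 (stack(B, D)): towers=[A; C/F; D/B; E] holding=-
step 4 (unstack(F, C)): towers=[A; C; D/B; E] holding=F

towers=[A; C; D/B; E] holding=F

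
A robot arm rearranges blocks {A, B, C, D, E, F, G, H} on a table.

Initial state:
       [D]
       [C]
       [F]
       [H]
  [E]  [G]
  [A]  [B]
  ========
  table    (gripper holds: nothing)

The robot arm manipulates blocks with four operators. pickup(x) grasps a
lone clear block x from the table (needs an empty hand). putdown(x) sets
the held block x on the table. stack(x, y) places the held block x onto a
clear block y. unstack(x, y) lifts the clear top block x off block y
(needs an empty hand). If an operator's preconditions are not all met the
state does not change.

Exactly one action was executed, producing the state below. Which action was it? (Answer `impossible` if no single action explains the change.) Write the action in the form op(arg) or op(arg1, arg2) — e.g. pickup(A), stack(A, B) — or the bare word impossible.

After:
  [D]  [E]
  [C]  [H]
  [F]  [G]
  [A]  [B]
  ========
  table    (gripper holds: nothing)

impossible

target: towers=[A/F/C/D; B/G/H/E] holding=-
     unstack(E, A) → towers=[A; B/G/H/F/C/D] holding=E
     unstack(D, C) → towers=[A/E; B/G/H/F/C] holding=D
none of the 2 applicable actions match → impossible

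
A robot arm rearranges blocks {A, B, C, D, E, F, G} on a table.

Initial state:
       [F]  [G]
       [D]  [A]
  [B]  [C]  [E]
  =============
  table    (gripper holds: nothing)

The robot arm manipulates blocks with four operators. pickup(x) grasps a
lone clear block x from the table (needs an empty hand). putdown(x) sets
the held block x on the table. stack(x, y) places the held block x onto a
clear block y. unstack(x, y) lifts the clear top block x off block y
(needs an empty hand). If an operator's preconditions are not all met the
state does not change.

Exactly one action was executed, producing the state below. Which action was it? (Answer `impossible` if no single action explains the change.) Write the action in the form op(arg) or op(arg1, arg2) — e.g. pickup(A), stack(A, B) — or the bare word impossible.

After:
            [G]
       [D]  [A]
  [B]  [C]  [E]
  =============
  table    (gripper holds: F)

target: towers=[B; C/D; E/A/G] holding=F
         pickup(B) → towers=[C/D/F; E/A/G] holding=B
     unstack(F, D) → towers=[B; C/D; E/A/G] holding=F  ← match
     unstack(G, A) → towers=[B; C/D/F; E/A] holding=G

unstack(F, D)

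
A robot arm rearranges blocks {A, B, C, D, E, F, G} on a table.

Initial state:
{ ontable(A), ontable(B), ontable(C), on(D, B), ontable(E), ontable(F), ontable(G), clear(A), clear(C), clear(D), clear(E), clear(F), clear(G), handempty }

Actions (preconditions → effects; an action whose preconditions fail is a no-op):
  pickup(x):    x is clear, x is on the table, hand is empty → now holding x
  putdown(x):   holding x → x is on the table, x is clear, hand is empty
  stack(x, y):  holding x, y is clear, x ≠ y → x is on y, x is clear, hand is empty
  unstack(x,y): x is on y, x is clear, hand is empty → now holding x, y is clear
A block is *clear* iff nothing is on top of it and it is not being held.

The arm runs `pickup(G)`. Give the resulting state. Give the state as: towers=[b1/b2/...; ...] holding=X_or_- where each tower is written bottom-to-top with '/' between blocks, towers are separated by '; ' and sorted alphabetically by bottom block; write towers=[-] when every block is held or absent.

towers=[A; B/D; C; E; F] holding=G

before: towers=[A; B/D; C; E; F; G] holding=-
pre[pickup(G)]: clear(G) ok, ontable(G) ok, handempty ok
all met → apply pickup(G)
after:  towers=[A; B/D; C; E; F] holding=G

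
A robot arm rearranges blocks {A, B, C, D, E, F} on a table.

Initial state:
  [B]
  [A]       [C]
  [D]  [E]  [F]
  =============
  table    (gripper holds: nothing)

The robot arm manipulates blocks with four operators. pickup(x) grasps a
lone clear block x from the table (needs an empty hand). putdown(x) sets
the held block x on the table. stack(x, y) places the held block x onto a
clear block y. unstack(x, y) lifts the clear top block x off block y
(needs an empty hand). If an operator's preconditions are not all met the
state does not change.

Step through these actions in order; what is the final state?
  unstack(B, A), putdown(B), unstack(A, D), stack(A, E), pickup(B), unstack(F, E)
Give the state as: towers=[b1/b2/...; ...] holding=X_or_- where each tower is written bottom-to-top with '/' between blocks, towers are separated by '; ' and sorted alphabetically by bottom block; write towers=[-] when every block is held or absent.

towers=[D; E/A; F/C] holding=B

step 1 (unstack(B, A)): towers=[D/A; E; F/C] holding=B
step 2 (putdown(B)): towers=[B; D/A; E; F/C] holding=-
step 3 (unstack(A, D)): towers=[B; D; E; F/C] holding=A
step 4 (stack(A, E)): towers=[B; D; E/A; F/C] holding=-
step 5 (pickup(B)): towers=[D; E/A; F/C] holding=B
step 6 (unstack(F, E)) [no-op]: towers=[D; E/A; F/C] holding=B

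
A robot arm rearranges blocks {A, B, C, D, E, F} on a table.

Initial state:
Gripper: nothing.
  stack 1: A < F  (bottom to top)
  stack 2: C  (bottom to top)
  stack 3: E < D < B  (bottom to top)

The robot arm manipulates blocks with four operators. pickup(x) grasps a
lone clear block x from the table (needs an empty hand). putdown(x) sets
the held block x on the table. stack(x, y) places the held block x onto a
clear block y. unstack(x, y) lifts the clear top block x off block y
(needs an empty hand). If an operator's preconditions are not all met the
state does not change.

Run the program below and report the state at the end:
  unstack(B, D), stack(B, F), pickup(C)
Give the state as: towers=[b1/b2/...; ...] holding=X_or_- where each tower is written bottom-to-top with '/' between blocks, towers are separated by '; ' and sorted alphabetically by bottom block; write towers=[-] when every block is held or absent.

towers=[A/F/B; E/D] holding=C

step 1 (unstack(B, D)): towers=[A/F; C; E/D] holding=B
step 2 (stack(B, F)): towers=[A/F/B; C; E/D] holding=-
step 3 (pickup(C)): towers=[A/F/B; E/D] holding=C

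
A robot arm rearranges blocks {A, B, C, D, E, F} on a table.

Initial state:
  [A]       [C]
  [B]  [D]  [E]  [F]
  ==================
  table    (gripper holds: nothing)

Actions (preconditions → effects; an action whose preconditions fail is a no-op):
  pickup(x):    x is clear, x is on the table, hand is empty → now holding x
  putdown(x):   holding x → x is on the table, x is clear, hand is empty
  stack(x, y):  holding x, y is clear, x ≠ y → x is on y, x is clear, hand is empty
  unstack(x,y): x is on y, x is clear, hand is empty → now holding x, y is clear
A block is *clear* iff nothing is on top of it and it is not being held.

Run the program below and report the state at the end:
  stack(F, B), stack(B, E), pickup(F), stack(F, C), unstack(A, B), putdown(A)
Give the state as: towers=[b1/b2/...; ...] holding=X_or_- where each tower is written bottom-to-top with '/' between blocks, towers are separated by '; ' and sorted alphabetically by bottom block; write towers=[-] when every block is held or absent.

step 1 (stack(F, B)) [no-op]: towers=[B/A; D; E/C; F] holding=-
step 2 (stack(B, E)) [no-op]: towers=[B/A; D; E/C; F] holding=-
step 3 (pickup(F)): towers=[B/A; D; E/C] holding=F
step 4 (stack(F, C)): towers=[B/A; D; E/C/F] holding=-
step 5 (unstack(A, B)): towers=[B; D; E/C/F] holding=A
step 6 (putdown(A)): towers=[A; B; D; E/C/F] holding=-

towers=[A; B; D; E/C/F] holding=-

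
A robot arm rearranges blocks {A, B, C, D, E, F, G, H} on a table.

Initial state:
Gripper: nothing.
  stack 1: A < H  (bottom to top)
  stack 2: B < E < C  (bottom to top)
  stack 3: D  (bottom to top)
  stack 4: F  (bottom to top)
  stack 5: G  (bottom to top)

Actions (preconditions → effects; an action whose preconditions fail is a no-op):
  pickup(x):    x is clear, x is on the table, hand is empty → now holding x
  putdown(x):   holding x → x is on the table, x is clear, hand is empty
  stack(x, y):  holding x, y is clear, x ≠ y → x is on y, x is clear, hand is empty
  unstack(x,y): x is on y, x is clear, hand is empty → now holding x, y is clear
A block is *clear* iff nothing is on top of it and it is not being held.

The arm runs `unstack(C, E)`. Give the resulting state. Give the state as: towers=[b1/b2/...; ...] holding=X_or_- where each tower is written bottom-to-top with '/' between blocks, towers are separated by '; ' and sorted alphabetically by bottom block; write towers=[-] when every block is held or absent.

towers=[A/H; B/E; D; F; G] holding=C

before: towers=[A/H; B/E/C; D; F; G] holding=-
pre[unstack(C, E)]: on(C,E) ok, clear(C) ok, handempty ok
all met → apply unstack(C, E)
after:  towers=[A/H; B/E; D; F; G] holding=C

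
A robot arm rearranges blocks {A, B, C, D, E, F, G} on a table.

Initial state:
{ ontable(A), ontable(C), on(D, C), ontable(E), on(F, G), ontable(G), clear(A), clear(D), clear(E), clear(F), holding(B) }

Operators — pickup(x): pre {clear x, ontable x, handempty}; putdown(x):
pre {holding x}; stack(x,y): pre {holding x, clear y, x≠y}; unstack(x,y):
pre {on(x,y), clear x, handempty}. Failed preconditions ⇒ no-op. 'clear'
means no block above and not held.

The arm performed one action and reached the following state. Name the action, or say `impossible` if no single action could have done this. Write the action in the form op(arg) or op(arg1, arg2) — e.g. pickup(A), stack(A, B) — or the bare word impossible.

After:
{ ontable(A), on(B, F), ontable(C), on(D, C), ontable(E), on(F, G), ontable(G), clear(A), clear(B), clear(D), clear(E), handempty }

target: towers=[A; C/D; E; G/F/B] holding=-
        putdown(B) → towers=[A; B; C/D; E; G/F] holding=-
       stack(B, F) → towers=[A; C/D; E; G/F/B] holding=-  ← match
       stack(B, D) → towers=[A; C/D/B; E; G/F] holding=-
       stack(B, A) → towers=[A/B; C/D; E; G/F] holding=-
       stack(B, E) → towers=[A; C/D; E/B; G/F] holding=-

stack(B, F)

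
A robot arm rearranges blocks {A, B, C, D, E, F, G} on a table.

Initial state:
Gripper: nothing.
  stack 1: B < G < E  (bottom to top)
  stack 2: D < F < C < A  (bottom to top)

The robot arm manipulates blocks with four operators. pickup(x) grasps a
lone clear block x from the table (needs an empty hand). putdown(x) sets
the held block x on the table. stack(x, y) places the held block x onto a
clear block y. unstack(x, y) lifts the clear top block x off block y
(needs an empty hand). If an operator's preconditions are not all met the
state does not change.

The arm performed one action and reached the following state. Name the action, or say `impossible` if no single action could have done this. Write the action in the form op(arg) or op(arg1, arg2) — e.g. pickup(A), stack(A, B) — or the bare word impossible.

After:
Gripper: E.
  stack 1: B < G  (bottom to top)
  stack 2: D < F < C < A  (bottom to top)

target: towers=[B/G; D/F/C/A] holding=E
     unstack(A, C) → towers=[B/G/E; D/F/C] holding=A
     unstack(E, G) → towers=[B/G; D/F/C/A] holding=E  ← match

unstack(E, G)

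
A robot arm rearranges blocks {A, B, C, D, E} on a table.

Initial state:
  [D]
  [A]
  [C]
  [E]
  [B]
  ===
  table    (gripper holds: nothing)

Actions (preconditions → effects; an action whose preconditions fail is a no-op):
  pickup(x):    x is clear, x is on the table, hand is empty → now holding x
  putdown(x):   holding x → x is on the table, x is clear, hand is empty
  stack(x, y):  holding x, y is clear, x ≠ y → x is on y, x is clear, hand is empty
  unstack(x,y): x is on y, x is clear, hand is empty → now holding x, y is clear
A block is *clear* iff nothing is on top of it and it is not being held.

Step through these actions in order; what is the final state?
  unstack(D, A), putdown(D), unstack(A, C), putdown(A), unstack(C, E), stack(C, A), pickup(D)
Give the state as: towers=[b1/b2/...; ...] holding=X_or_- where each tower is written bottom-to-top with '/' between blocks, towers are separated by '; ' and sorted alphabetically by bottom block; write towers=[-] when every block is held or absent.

step 1 (unstack(D, A)): towers=[B/E/C/A] holding=D
step 2 (putdown(D)): towers=[B/E/C/A; D] holding=-
step 3 (unstack(A, C)): towers=[B/E/C; D] holding=A
step 4 (putdown(A)): towers=[A; B/E/C; D] holding=-
step 5 (unstack(C, E)): towers=[A; B/E; D] holding=C
step 6 (stack(C, A)): towers=[A/C; B/E; D] holding=-
step 7 (pickup(D)): towers=[A/C; B/E] holding=D

towers=[A/C; B/E] holding=D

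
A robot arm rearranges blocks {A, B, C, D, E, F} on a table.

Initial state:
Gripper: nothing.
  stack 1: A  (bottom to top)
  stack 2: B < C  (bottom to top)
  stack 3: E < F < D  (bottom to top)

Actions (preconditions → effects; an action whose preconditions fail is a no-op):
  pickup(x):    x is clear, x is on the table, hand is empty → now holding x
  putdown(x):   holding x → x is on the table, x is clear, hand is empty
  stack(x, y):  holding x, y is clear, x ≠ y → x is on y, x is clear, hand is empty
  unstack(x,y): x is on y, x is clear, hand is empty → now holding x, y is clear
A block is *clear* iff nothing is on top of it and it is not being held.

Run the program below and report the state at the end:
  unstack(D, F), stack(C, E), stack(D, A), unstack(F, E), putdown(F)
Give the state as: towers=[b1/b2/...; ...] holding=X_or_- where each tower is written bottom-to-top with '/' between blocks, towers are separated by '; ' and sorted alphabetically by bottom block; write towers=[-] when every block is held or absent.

towers=[A/D; B/C; E; F] holding=-

step 1 (unstack(D, F)): towers=[A; B/C; E/F] holding=D
step 2 (stack(C, E)) [no-op]: towers=[A; B/C; E/F] holding=D
step 3 (stack(D, A)): towers=[A/D; B/C; E/F] holding=-
step 4 (unstack(F, E)): towers=[A/D; B/C; E] holding=F
step 5 (putdown(F)): towers=[A/D; B/C; E; F] holding=-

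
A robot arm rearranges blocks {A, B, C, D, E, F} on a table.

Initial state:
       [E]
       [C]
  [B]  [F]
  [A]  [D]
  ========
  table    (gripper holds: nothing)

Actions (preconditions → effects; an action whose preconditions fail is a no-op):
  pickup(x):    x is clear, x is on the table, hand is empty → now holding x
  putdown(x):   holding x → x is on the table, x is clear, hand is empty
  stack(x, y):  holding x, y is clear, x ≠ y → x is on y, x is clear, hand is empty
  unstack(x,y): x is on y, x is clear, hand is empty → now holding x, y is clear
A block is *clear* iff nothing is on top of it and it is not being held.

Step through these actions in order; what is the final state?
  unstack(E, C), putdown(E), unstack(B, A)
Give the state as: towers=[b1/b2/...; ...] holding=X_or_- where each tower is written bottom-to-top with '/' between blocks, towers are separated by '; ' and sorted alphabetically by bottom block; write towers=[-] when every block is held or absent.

towers=[A; D/F/C; E] holding=B

step 1 (unstack(E, C)): towers=[A/B; D/F/C] holding=E
step 2 (putdown(E)): towers=[A/B; D/F/C; E] holding=-
step 3 (unstack(B, A)): towers=[A; D/F/C; E] holding=B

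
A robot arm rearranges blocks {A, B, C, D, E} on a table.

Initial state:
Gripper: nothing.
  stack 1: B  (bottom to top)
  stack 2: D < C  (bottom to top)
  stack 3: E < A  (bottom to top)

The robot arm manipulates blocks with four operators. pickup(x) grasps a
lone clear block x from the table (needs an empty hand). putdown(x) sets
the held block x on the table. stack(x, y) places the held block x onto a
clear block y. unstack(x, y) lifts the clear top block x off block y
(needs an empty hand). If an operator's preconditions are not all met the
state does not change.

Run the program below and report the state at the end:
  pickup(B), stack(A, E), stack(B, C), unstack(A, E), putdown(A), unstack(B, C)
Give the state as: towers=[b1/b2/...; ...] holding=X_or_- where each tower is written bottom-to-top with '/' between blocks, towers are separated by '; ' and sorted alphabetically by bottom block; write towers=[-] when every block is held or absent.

towers=[A; D/C; E] holding=B

step 1 (pickup(B)): towers=[D/C; E/A] holding=B
step 2 (stack(A, E)) [no-op]: towers=[D/C; E/A] holding=B
step 3 (stack(B, C)): towers=[D/C/B; E/A] holding=-
step 4 (unstack(A, E)): towers=[D/C/B; E] holding=A
step 5 (putdown(A)): towers=[A; D/C/B; E] holding=-
step 6 (unstack(B, C)): towers=[A; D/C; E] holding=B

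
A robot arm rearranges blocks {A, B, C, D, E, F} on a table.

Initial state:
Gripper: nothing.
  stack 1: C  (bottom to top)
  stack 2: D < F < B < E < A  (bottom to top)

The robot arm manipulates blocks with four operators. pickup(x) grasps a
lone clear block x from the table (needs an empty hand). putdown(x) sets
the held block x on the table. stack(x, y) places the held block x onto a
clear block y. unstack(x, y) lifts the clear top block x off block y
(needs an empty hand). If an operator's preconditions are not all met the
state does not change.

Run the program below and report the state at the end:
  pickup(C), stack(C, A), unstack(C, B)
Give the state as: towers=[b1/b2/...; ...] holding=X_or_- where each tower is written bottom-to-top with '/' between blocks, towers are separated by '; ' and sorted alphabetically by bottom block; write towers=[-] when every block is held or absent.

step 1 (pickup(C)): towers=[D/F/B/E/A] holding=C
step 2 (stack(C, A)): towers=[D/F/B/E/A/C] holding=-
step 3 (unstack(C, B)) [no-op]: towers=[D/F/B/E/A/C] holding=-

towers=[D/F/B/E/A/C] holding=-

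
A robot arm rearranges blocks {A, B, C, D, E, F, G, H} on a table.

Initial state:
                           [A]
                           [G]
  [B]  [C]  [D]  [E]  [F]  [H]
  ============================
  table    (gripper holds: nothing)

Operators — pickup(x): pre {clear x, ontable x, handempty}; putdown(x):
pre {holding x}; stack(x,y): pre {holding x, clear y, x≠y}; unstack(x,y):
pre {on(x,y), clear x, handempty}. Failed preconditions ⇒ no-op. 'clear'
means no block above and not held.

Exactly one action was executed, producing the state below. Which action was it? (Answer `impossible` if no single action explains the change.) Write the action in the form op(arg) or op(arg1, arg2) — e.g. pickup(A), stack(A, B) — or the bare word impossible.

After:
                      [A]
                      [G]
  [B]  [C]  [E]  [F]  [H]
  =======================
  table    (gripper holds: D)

pickup(D)

target: towers=[B; C; E; F; H/G/A] holding=D
     unstack(A, G) → towers=[B; C; D; E; F; H/G] holding=A
         pickup(E) → towers=[B; C; D; F; H/G/A] holding=E
         pickup(B) → towers=[C; D; E; F; H/G/A] holding=B
         pickup(F) → towers=[B; C; D; E; H/G/A] holding=F
         pickup(D) → towers=[B; C; E; F; H/G/A] holding=D  ← match
         pickup(C) → towers=[B; D; E; F; H/G/A] holding=C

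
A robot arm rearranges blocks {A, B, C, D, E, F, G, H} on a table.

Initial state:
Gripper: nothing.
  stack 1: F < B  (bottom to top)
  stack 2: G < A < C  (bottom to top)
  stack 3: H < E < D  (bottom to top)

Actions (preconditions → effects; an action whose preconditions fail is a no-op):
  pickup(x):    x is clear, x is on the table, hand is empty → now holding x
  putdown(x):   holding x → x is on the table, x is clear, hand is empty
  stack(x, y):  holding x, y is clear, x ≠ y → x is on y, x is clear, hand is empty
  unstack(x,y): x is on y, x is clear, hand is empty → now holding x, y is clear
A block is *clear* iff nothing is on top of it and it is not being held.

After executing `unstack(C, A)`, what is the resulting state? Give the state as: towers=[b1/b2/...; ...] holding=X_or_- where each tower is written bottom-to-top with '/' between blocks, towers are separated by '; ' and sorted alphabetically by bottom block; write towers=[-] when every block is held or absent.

before: towers=[F/B; G/A/C; H/E/D] holding=-
pre[unstack(C, A)]: on(C,A) ✓, clear(C) ✓, handempty ✓
all met → apply unstack(C, A)
after:  towers=[F/B; G/A; H/E/D] holding=C

towers=[F/B; G/A; H/E/D] holding=C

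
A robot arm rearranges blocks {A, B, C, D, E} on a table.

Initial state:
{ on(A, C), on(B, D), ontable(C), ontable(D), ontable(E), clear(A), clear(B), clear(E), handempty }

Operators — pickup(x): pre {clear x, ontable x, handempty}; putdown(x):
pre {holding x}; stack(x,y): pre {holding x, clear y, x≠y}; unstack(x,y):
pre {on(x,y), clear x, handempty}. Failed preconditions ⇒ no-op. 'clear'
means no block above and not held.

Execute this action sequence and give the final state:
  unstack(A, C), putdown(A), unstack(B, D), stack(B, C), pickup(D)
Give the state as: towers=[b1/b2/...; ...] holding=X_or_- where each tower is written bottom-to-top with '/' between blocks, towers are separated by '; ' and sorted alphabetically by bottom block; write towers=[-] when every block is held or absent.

towers=[A; C/B; E] holding=D

step 1 (unstack(A, C)): towers=[C; D/B; E] holding=A
step 2 (putdown(A)): towers=[A; C; D/B; E] holding=-
step 3 (unstack(B, D)): towers=[A; C; D; E] holding=B
step 4 (stack(B, C)): towers=[A; C/B; D; E] holding=-
step 5 (pickup(D)): towers=[A; C/B; E] holding=D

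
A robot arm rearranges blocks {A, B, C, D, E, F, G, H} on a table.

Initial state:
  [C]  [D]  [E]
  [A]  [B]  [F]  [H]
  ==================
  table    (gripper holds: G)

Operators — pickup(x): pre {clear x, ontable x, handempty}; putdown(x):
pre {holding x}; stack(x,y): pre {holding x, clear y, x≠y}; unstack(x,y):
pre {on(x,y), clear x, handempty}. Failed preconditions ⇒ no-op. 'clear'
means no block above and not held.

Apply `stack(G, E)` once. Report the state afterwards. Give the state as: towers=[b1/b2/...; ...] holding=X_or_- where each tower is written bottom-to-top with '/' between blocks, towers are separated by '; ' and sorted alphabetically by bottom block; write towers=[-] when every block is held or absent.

towers=[A/C; B/D; F/E/G; H] holding=-

before: towers=[A/C; B/D; F/E; H] holding=G
pre[stack(G, E)]: holding(G) ok, clear(E) ok, G≠E ok
all met → apply stack(G, E)
after:  towers=[A/C; B/D; F/E/G; H] holding=-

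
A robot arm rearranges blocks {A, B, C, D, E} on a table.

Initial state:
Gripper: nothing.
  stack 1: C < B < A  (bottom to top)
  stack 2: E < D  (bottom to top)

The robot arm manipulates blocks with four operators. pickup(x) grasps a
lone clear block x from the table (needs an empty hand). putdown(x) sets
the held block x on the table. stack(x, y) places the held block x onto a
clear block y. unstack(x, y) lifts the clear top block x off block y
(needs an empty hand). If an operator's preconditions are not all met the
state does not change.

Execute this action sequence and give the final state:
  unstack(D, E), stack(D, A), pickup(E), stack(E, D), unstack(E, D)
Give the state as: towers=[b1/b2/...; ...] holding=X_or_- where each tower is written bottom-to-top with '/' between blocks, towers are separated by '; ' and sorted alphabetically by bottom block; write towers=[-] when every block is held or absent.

step 1 (unstack(D, E)): towers=[C/B/A; E] holding=D
step 2 (stack(D, A)): towers=[C/B/A/D; E] holding=-
step 3 (pickup(E)): towers=[C/B/A/D] holding=E
step 4 (stack(E, D)): towers=[C/B/A/D/E] holding=-
step 5 (unstack(E, D)): towers=[C/B/A/D] holding=E

towers=[C/B/A/D] holding=E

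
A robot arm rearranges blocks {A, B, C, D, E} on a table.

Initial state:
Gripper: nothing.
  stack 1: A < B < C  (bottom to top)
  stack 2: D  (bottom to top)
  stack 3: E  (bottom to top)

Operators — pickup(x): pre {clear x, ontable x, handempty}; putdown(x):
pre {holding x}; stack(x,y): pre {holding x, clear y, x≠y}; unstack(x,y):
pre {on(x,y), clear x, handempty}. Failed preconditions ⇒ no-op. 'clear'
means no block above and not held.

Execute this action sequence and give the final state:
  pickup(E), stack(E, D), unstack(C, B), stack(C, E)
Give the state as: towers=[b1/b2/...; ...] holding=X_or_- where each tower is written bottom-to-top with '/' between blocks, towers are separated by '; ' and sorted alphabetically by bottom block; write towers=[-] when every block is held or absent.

towers=[A/B; D/E/C] holding=-

step 1 (pickup(E)): towers=[A/B/C; D] holding=E
step 2 (stack(E, D)): towers=[A/B/C; D/E] holding=-
step 3 (unstack(C, B)): towers=[A/B; D/E] holding=C
step 4 (stack(C, E)): towers=[A/B; D/E/C] holding=-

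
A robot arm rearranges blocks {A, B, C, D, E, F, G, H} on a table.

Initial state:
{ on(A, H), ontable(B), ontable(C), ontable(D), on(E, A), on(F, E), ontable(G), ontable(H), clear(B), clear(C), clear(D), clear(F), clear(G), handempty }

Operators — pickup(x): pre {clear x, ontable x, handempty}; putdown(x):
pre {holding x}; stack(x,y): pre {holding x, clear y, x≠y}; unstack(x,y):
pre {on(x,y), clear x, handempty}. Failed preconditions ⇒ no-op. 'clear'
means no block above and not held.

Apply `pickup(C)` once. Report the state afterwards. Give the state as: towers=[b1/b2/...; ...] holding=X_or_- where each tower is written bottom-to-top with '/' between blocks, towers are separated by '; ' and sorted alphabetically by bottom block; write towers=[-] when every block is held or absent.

before: towers=[B; C; D; G; H/A/E/F] holding=-
pre[pickup(C)]: clear(C) ok, ontable(C) ok, handempty ok
all met → apply pickup(C)
after:  towers=[B; D; G; H/A/E/F] holding=C

towers=[B; D; G; H/A/E/F] holding=C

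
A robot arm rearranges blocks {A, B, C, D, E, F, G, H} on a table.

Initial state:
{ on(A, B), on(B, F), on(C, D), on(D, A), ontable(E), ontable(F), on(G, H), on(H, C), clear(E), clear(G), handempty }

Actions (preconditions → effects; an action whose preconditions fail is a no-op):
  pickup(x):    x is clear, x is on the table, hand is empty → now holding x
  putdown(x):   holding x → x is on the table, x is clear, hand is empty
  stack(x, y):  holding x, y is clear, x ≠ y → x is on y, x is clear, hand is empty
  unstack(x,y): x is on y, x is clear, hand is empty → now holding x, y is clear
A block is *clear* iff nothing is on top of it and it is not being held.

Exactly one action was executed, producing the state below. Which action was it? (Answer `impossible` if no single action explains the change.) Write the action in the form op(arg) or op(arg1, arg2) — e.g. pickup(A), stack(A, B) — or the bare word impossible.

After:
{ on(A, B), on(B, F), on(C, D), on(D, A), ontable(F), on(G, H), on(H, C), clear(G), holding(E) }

target: towers=[F/B/A/D/C/H/G] holding=E
     unstack(G, H) → towers=[E; F/B/A/D/C/H] holding=G
         pickup(E) → towers=[F/B/A/D/C/H/G] holding=E  ← match

pickup(E)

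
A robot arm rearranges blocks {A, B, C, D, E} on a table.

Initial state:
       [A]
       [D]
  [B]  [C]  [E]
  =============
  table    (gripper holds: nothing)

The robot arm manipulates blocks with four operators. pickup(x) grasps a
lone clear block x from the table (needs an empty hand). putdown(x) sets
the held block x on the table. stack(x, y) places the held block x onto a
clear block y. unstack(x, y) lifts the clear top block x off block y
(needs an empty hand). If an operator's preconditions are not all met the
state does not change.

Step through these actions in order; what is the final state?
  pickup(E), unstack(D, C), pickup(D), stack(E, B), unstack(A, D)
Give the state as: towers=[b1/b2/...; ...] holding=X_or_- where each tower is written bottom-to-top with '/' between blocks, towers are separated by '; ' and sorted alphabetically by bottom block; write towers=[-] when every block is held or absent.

towers=[B/E; C/D] holding=A

step 1 (pickup(E)): towers=[B; C/D/A] holding=E
step 2 (unstack(D, C)) [no-op]: towers=[B; C/D/A] holding=E
step 3 (pickup(D)) [no-op]: towers=[B; C/D/A] holding=E
step 4 (stack(E, B)): towers=[B/E; C/D/A] holding=-
step 5 (unstack(A, D)): towers=[B/E; C/D] holding=A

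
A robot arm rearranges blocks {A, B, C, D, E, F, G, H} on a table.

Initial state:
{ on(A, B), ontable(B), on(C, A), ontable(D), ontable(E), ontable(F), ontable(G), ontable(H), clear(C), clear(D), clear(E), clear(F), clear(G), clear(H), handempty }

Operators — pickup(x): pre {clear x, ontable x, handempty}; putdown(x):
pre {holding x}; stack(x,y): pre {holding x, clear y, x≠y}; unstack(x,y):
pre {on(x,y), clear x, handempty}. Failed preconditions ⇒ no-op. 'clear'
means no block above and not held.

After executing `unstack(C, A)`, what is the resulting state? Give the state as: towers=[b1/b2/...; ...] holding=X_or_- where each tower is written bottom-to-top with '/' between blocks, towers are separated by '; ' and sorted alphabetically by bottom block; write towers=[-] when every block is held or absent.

towers=[B/A; D; E; F; G; H] holding=C

before: towers=[B/A/C; D; E; F; G; H] holding=-
pre[unstack(C, A)]: on(C,A) ✓, clear(C) ✓, handempty ✓
all met → apply unstack(C, A)
after:  towers=[B/A; D; E; F; G; H] holding=C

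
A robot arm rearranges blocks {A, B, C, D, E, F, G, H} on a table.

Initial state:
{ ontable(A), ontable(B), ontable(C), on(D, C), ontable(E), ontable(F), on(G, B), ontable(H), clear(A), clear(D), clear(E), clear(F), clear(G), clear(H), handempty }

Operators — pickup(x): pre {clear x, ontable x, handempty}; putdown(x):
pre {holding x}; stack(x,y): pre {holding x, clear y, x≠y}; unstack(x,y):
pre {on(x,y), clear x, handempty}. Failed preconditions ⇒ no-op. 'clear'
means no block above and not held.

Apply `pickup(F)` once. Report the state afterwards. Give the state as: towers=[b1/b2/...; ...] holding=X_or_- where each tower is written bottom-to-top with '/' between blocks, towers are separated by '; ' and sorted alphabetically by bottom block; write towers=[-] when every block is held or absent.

before: towers=[A; B/G; C/D; E; F; H] holding=-
pre[pickup(F)]: clear(F) ok, ontable(F) ok, handempty ok
all met → apply pickup(F)
after:  towers=[A; B/G; C/D; E; H] holding=F

towers=[A; B/G; C/D; E; H] holding=F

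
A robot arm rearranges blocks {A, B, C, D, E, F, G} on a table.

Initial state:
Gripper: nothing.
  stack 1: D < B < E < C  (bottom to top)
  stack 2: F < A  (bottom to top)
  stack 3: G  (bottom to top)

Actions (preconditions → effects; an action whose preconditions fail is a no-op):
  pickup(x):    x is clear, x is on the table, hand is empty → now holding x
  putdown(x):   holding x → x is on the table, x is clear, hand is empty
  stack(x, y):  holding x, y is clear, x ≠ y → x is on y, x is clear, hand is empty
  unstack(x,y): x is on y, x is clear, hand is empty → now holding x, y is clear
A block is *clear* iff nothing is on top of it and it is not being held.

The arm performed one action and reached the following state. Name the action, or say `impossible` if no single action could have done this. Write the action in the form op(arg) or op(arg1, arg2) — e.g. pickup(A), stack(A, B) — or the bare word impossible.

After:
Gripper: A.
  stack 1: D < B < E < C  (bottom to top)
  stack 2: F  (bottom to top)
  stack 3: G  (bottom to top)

target: towers=[D/B/E/C; F; G] holding=A
         pickup(G) → towers=[D/B/E/C; F/A] holding=G
     unstack(A, F) → towers=[D/B/E/C; F; G] holding=A  ← match
     unstack(C, E) → towers=[D/B/E; F/A; G] holding=C

unstack(A, F)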